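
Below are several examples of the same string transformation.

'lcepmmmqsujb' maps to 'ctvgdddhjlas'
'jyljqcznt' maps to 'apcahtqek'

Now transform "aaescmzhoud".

rrvjtdqyflu

The rule is to shift every letter 9 places backward in the alphabet (wrapping around).
Applying that to "aaescmzhoud" gives "rrvjtdqyflu".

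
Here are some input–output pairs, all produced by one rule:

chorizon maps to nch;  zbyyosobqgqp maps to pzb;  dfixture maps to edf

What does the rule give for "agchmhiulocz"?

zag

The rule is to move the last character to the front, then keep only the first 3 characters.
On "agchmhiulocz": the first step gives "zagchmhiuloc", and the second then gives "zag".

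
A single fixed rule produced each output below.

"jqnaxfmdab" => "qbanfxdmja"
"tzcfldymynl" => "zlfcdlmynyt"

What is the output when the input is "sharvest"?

htraevss

Each output is the input with this applied: swap the first and last characters, then swap each adjacent pair of characters (1↔2, 3↔4, ...).
Working it through for "sharvest": intermediate "tharvess", final "htraevss".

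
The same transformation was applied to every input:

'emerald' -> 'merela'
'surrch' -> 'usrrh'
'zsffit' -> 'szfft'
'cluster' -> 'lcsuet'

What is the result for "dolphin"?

odplih

The transformation: swap each adjacent pair of characters (1↔2, 3↔4, ...), then delete the last character.
"dolphin" → "odplih".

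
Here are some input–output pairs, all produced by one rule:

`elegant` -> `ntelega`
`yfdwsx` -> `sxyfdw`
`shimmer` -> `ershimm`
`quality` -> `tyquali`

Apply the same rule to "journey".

eyjourn

Each output is the input with this applied: move the last 2 characters to the front (rotate right by 2).
On "journey" that produces "eyjourn".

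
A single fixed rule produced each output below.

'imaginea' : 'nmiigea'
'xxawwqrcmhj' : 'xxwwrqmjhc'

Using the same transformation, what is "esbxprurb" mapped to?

Looking at the pairs, the operation is to sort the characters into reverse alphabetical order, then delete the last character.
Working it through for "esbxprurb": intermediate "xusrrpebb", final "xusrrpeb".

xusrrpeb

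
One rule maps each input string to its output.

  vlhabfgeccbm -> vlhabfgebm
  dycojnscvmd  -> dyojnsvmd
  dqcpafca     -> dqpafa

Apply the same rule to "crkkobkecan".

Rule — remove every "c".
Doing the same to "crkkobkecan": "rkkobkean".

rkkobkean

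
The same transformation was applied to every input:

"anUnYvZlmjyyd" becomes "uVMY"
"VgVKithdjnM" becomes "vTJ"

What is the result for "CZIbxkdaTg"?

Each output is the input with this applied: keep one character in every 3, starting at position 3 (positions 3rd, 6th, 9th, ...), then flip the case of every letter.
Starting from "CZIbxkdaTg": after the first operation, "IkT"; after the second, "iKt".

iKt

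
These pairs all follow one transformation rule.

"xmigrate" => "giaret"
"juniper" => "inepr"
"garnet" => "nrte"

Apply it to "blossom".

soosm

The rule is to swap each adjacent pair of characters (1↔2, 3↔4, ...), then delete the first 2 characters.
So "blossom" becomes "soosm".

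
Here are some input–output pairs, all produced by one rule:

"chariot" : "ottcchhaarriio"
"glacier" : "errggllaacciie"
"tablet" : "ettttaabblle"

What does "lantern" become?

The pattern: double every character, then move the last 3 characters to the front (rotate right by 3).
On "lantern" that produces "rnnllaanntteer".

rnnllaanntteer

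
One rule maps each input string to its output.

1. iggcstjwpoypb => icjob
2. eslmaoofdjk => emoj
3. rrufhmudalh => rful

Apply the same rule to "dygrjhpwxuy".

drpu

The transformation: keep one character in every 3, starting at position 1 (positions 1st, 4th, 7th, ...).
So "dygrjhpwxuy" becomes "drpu".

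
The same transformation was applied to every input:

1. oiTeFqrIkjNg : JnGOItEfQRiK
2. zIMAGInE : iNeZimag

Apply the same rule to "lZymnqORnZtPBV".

pbvLzYMNQorNzT

What's happening: flip the case of every letter, then move the last 3 characters to the front (rotate right by 3).
"lZymnqORnZtPBV" → "LzYMNQorNzTpbv" → "pbvLzYMNQorNzT".
(Check on "oiTeFqrIkjNg": → "OItEfQRiKJnG" → "JnGOItEfQRiK" ✓)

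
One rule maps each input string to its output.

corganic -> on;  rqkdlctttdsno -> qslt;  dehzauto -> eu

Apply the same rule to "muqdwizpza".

In each case the input is transformed by: take characters alternately from the front and the back (1st, last, 2nd, 2nd-last, ...), then keep one character in every 3, starting at position 3 (positions 3rd, 6th, 9th, ...).
Applying both steps to "muqdwizpza": "mauzqpdzwi", then "upw".
(Check on "dehzauto": → "doethuza" → "eu" ✓)

upw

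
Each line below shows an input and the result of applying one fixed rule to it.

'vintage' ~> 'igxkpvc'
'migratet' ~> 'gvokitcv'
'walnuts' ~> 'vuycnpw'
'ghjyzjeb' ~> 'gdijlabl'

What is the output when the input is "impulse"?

In each case the input is transformed by: shift every letter 2 places forward in the alphabet (wrapping around), then move the last 2 characters to the front (rotate right by 2).
"impulse" → "ugkorwn".

ugkorwn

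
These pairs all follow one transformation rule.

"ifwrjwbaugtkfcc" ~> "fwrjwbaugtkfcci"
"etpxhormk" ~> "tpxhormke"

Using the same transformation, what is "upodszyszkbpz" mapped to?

podszyszkbpzu

The rule is to move the first character to the end.
For "upodszyszkbpz" the result is "podszyszkbpzu".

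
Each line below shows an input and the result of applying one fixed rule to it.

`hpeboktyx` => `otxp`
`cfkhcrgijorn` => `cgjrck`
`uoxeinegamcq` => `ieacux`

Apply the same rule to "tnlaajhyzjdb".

Rule — move the first 3 characters to the end (rotate left by 3), then keep every other character starting from the second (positions 2nd, 4th, 6th, ...).
On "tnlaajhyzjdb": the first step gives "aajhyzjdbtnl", and the second then gives "ahzdtl".

ahzdtl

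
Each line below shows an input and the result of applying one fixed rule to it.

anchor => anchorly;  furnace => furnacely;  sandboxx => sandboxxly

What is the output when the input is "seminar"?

The pattern: append "ly".
Applying that to "seminar" gives "seminarly".

seminarly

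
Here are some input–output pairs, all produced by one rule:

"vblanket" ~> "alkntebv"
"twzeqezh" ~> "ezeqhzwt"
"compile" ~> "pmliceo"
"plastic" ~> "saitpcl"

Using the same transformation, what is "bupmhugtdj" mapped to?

In each case the input is transformed by: move the first 2 characters to the end (rotate left by 2), then swap each adjacent pair of characters (1↔2, 3↔4, ...).
Starting from "bupmhugtdj": after the first operation, "pmhugtdjbu"; after the second, "mpuhtgjdub".

mpuhtgjdub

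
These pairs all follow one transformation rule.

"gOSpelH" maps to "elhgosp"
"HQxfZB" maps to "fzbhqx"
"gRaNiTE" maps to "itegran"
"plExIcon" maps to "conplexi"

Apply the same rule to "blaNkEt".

Looking at the pairs, the operation is to move the last 3 characters to the front (rotate right by 3), then convert every letter to lowercase.
Doing the same to "blaNkEt": "ketblan".

ketblan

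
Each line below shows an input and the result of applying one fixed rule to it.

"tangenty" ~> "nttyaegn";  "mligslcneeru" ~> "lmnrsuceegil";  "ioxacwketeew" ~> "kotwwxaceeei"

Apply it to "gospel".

In each case the input is transformed by: sort the characters into alphabetical order, then swap the front and back halves of the string.
Starting from "gospel": after the first operation, "eglops"; after the second, "opsegl".

opsegl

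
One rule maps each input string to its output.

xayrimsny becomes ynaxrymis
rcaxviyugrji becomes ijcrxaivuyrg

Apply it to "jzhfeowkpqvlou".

The pattern: move the last 2 characters to the front (rotate right by 2), then swap each adjacent pair of characters (1↔2, 3↔4, ...).
Working it through for "jzhfeowkpqvlou": intermediate "oujzhfeowkpqvl", final "uozjfhoekwqplv".
(Check on "xayrimsny": → "nyxayrims" → "ynaxrymis" ✓)

uozjfhoekwqplv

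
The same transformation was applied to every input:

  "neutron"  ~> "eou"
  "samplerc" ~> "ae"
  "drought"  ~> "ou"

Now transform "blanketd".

ae

Rule — sort the characters into alphabetical order, then keep only the vowels.
Working it through for "blanketd": intermediate "abdeklnt", final "ae".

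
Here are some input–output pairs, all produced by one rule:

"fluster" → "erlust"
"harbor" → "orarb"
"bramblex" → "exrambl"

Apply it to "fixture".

The transformation: delete the first character, then move the last 2 characters to the front (rotate right by 2).
"fixture" → "ixture" → "reixtu".

reixtu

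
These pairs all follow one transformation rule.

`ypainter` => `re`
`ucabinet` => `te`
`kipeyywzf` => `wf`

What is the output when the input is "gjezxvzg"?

The transformation: swap each adjacent pair of characters (1↔2, 3↔4, ...), then keep only the last 2 characters.
"gjezxvzg" → "jgzevxgz" → "gz".

gz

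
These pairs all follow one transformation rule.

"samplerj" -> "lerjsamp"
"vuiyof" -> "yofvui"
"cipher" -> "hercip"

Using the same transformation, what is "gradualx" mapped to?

ualxgrad

The rule is to swap the front and back halves of the string.
Applying that to "gradualx" gives "ualxgrad".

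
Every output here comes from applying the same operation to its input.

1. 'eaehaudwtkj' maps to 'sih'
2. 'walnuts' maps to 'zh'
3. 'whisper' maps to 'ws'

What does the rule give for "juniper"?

bs

What's happening: shift every letter 12 places backward in the alphabet (wrapping around), then keep one character in every 3, starting at position 3 (positions 3rd, 6th, 9th, ...).
For "juniper", step one produces "xibwdsf"; step two turns that into "bs".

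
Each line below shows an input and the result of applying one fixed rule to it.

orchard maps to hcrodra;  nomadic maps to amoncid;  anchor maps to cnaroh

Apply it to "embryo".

Looking at the pairs, the operation is to reverse the string, then move the first 3 characters to the end (rotate left by 3).
On "embryo": the first step gives "oyrbme", and the second then gives "bmeoyr".

bmeoyr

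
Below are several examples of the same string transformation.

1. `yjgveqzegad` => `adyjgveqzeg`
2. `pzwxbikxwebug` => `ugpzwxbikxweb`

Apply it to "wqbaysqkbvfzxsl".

Rule — move the last 2 characters to the front (rotate right by 2).
Doing the same to "wqbaysqkbvfzxsl": "slwqbaysqkbvfzx".

slwqbaysqkbvfzx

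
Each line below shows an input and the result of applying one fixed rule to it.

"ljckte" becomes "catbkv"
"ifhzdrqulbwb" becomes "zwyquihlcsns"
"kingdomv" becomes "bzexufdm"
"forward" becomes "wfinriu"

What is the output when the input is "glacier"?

xcrtzvi

Each output is the input with this applied: shift every letter 9 places backward in the alphabet (wrapping around).
For "glacier" the result is "xcrtzvi".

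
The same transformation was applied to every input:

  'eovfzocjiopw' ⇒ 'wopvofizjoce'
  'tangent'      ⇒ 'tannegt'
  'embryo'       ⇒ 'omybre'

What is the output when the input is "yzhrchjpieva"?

azvhericphjy

What's happening: take characters alternately from the front and the back (1st, last, 2nd, 2nd-last, ...), then move the first character to the end.
For "yzhrchjpieva", step one produces "yazvhericphj"; step two turns that into "azvhericphjy".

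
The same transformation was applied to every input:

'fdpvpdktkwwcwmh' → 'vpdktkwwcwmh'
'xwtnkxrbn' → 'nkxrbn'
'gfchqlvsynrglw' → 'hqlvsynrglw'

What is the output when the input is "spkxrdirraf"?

xrdirraf

The pattern: delete the first 3 characters.
"spkxrdirraf" → "xrdirraf".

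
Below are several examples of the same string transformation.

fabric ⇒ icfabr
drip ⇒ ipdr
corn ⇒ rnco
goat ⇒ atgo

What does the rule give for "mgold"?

ldmgo

The transformation: move the last 2 characters to the front (rotate right by 2).
"mgold" → "ldmgo".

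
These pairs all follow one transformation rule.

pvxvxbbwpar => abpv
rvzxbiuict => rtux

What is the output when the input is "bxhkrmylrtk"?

bkty

Each output is the input with this applied: keep one character in every 3, starting at position 1 (positions 1st, 4th, 7th, ...), then sort the characters into alphabetical order.
Starting from "bxhkrmylrtk": after the first operation, "bkyt"; after the second, "bkty".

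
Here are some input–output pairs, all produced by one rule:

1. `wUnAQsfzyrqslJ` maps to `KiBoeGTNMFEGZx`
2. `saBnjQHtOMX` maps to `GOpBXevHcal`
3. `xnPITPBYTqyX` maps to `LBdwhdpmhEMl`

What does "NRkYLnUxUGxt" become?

bfYmzBiLiuLH

The transformation: shift every letter 12 places backward in the alphabet (wrapping around), then flip the case of every letter.
Doing the same to "NRkYLnUxUGxt": "bfYmzBiLiuLH".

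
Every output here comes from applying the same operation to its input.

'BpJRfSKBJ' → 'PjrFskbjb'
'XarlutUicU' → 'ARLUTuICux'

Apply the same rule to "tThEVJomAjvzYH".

The transformation: move the first character to the end, then flip the case of every letter.
Working it through for "tThEVJomAjvzYH": intermediate "ThEVJomAjvzYHt", final "tHevjOMaJVZyhT".
(Check on "XarlutUicU": → "arlutUicUX" → "ARLUTuICux" ✓)

tHevjOMaJVZyhT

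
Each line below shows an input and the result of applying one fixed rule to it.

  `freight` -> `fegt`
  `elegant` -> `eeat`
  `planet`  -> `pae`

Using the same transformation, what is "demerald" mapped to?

What's happening: keep every other character starting from the first (positions 1st, 3rd, 5th, ...).
For "demerald" the result is "dmrl".

dmrl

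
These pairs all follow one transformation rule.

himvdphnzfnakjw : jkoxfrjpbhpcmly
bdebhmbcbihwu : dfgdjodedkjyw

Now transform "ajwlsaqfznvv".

What's happening: shift every letter 2 places forward in the alphabet (wrapping around).
So "ajwlsaqfznvv" becomes "clynucshbpxx".

clynucshbpxx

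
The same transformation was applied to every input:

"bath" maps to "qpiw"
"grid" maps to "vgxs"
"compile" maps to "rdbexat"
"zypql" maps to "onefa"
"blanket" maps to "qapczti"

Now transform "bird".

Rule — shift every letter 11 places backward in the alphabet (wrapping around).
Applying that to "bird" gives "qxgs".

qxgs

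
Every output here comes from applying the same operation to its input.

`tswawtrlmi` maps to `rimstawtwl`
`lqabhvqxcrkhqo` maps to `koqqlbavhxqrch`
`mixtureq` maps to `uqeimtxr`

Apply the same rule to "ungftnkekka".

Looking at the pairs, the operation is to swap each adjacent pair of characters (1↔2, 3↔4, ...), then move the last 3 characters to the front (rotate right by 3).
Starting from "ungftnkekka": after the first operation, "nufgntekkka"; after the second, "kkanufgntek".

kkanufgntek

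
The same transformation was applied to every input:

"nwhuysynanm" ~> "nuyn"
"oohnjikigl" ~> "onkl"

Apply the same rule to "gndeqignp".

Looking at the pairs, the operation is to keep one character in every 3, starting at position 1 (positions 1st, 4th, 7th, ...).
On "gndeqignp" that produces "geg".

geg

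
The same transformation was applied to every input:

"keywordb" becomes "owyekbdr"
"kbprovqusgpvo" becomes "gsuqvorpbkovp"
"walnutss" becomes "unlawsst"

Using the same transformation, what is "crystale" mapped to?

The pattern: move the last 3 characters to the front (rotate right by 3), then reverse the string.
Starting from "crystale": after the first operation, "alecryst"; after the second, "tsyrcela".
(Check on "walnutss": → "tsswalnu" → "unlawsst" ✓)

tsyrcela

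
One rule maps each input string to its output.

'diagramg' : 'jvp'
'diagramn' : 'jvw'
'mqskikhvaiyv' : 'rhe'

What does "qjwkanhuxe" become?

Looking at the pairs, the operation is to shift every letter 9 places forward in the alphabet (wrapping around), then keep only the last 3 characters.
Working it through for "qjwkanhuxe": intermediate "zsftjwqdgn", final "dgn".

dgn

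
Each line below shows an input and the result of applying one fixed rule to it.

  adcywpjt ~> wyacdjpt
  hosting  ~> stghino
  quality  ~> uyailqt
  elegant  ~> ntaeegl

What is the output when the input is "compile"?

In each case the input is transformed by: sort the characters into alphabetical order, then move the last 2 characters to the front (rotate right by 2).
Applying both steps to "compile": "ceilmop", then "opceilm".

opceilm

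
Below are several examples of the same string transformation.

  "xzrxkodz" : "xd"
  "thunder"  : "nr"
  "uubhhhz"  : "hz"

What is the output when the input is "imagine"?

ge

The transformation: keep one character in every 3, starting at position 1 (positions 1st, 4th, 7th, ...), then delete the first character.
"imagine" → "ge".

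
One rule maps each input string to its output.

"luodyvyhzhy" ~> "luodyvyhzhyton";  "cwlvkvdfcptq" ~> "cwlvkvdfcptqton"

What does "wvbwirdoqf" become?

In each case the input is transformed by: append "ton".
Doing the same to "wvbwirdoqf": "wvbwirdoqfton".

wvbwirdoqfton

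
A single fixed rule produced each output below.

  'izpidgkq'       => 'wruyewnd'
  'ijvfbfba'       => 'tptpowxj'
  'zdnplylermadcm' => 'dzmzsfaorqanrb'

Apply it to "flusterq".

What's happening: shift every letter 12 places backward in the alphabet (wrapping around), then move the first 3 characters to the end (rotate left by 3).
Applying both steps to "flusterq": "tzighsfe", then "ghsfetzi".

ghsfetzi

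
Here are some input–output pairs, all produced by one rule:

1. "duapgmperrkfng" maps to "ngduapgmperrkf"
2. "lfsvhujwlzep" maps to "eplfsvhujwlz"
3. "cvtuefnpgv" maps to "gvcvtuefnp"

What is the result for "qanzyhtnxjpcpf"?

pfqanzyhtnxjpc

Each output is the input with this applied: move the last 2 characters to the front (rotate right by 2).
"qanzyhtnxjpcpf" → "pfqanzyhtnxjpc".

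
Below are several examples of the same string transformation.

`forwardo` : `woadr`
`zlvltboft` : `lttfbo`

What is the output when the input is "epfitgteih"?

ihtiget

Each output is the input with this applied: delete the first 3 characters, then take characters alternately from the front and the back (1st, last, 2nd, 2nd-last, ...).
Working it through for "epfitgteih": intermediate "itgteih", final "ihtiget".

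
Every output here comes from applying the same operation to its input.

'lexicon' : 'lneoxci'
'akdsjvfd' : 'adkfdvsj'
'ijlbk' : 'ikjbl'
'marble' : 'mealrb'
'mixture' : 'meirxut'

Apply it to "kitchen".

kniethc

In each case the input is transformed by: take characters alternately from the front and the back (1st, last, 2nd, 2nd-last, ...).
Applying that to "kitchen" gives "kniethc".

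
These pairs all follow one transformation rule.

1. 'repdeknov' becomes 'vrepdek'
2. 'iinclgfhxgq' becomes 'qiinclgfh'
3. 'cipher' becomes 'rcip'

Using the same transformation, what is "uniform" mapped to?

munif

Rule — move the last character to the front, then delete the last 2 characters.
"uniform" → "munifor" → "munif".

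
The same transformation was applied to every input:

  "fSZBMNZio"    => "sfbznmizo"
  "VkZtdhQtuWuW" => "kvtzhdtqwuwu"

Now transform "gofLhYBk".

The rule is to swap each adjacent pair of characters (1↔2, 3↔4, ...), then convert every letter to lowercase.
For "gofLhYBk", step one produces "ogLfYhkB"; step two turns that into "oglfyhkb".

oglfyhkb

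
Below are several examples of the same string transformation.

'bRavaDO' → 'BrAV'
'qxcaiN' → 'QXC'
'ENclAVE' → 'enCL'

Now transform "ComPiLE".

cOMp

Rule — flip the case of every letter, then delete the last 3 characters.
For "ComPiLE", step one produces "cOMpIle"; step two turns that into "cOMp".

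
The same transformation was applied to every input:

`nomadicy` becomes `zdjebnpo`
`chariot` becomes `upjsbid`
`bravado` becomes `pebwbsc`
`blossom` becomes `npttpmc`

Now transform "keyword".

espxzfl

Rule — shift every letter 1 place forward in the alphabet (wrapping around), then reverse the string.
Working it through for "keyword": intermediate "lfzxpse", final "espxzfl".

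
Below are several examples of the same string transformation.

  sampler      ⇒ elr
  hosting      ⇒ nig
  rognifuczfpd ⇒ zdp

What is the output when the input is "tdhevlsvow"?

swo

In each case the input is transformed by: swap each adjacent pair of characters (1↔2, 3↔4, ...), then keep only the last 3 characters.
"tdhevlsvow" → "dtehlvvswo" → "swo".
(Check on "hosting": → "ohtsnig" → "nig" ✓)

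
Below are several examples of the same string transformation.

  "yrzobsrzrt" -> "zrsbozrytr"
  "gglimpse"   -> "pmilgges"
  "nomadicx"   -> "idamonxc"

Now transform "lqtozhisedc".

esihzotqlcd

Each output is the input with this applied: move the last 2 characters to the front (rotate right by 2), then reverse the string.
For "lqtozhisedc", step one produces "dclqtozhise"; step two turns that into "esihzotqlcd".
(Check on "nomadicx": → "cxnomadi" → "idamonxc" ✓)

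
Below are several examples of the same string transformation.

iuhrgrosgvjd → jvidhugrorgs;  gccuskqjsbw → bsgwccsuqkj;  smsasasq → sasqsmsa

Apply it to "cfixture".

In each case the input is transformed by: move the last 3 characters to the front (rotate right by 3), then swap each adjacent pair of characters (1↔2, 3↔4, ...).
Starting from "cfixture": after the first operation, "urecfixt"; after the second, "ruceiftx".

ruceiftx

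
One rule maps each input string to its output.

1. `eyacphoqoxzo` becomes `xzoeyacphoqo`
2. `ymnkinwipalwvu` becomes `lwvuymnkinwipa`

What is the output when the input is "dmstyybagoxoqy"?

Looking at the pairs, the operation is to swap the front and back halves of the string, then move the first 3 characters to the end (rotate left by 3).
"dmstyybagoxoqy" → "agoxoqydmstyyb" → "xoqydmstyybago".
(Check on "ymnkinwipalwvu": → "ipalwvuymnkinw" → "lwvuymnkinwipa" ✓)

xoqydmstyybago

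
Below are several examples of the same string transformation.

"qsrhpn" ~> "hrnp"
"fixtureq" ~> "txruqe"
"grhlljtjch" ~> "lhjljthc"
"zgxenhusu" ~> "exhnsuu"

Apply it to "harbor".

The rule is to swap each adjacent pair of characters (1↔2, 3↔4, ...), then delete the first 2 characters.
Starting from "harbor": after the first operation, "ahbrro"; after the second, "brro".

brro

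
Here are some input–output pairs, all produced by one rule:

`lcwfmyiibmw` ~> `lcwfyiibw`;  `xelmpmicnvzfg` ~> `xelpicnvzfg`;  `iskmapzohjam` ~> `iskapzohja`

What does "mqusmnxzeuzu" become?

qusnxzeuzu

The transformation: remove every "m".
Doing the same to "mqusmnxzeuzu": "qusnxzeuzu".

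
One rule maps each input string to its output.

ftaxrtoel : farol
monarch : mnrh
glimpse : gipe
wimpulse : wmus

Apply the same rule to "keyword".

kyod

Each output is the input with this applied: keep every other character starting from the first (positions 1st, 3rd, 5th, ...).
So "keyword" becomes "kyod".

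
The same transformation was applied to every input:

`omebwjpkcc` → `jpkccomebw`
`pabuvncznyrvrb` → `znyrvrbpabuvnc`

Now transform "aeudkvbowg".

The transformation: swap the front and back halves of the string.
Doing the same to "aeudkvbowg": "vbowgaeudk".

vbowgaeudk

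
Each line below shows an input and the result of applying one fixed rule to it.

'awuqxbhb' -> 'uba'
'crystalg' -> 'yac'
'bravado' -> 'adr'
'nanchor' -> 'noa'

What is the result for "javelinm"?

The transformation: move the first 2 characters to the end (rotate left by 2), then keep one character in every 3, starting at position 1 (positions 1st, 4th, 7th, ...).
Starting from "javelinm": after the first operation, "velinmja"; after the second, "vij".

vij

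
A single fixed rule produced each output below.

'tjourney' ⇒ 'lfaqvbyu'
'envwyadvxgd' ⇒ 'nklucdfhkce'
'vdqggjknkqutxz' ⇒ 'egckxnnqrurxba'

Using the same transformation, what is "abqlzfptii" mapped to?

What's happening: move the last 2 characters to the front (rotate right by 2), then shift every letter 7 places forward in the alphabet (wrapping around).
Applying both steps to "abqlzfptii": "iiabqlzfpt", then "pphixsgmwa".

pphixsgmwa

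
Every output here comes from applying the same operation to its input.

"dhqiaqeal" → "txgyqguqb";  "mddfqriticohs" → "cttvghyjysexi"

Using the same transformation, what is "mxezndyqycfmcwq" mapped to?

What's happening: shift every letter 10 places backward in the alphabet (wrapping around).
Doing the same to "mxezndyqycfmcwq": "cnupdtogosvcsmg".

cnupdtogosvcsmg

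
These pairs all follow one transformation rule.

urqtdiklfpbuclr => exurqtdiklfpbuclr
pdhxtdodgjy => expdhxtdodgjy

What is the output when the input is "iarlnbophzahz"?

exiarlnbophzahz

Each output is the input with this applied: prepend "ex".
For "iarlnbophzahz" the result is "exiarlnbophzahz".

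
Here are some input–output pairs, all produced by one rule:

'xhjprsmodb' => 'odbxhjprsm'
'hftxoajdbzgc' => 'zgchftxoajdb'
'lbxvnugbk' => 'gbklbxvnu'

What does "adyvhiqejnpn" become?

npnadyvhiqej

The pattern: move the last 3 characters to the front (rotate right by 3).
"adyvhiqejnpn" → "npnadyvhiqej".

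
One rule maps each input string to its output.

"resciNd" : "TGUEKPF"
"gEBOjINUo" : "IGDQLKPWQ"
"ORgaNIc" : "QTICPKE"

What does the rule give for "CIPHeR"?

EKRJGT

The rule is to shift every letter 2 places forward in the alphabet (wrapping around), then convert every letter to uppercase.
On "CIPHeR" that produces "EKRJGT".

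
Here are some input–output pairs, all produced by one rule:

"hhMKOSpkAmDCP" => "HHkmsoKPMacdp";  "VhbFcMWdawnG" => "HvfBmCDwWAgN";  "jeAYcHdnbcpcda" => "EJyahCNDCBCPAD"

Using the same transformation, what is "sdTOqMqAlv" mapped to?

DSotmQaQVL

The pattern: swap each adjacent pair of characters (1↔2, 3↔4, ...), then flip the case of every letter.
Applying both steps to "sdTOqMqAlv": "dsOTMqAqvl", then "DSotmQaQVL".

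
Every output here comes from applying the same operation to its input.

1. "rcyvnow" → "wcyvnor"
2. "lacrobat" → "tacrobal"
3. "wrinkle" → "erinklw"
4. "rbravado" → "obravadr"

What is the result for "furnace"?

eurnacf

In each case the input is transformed by: swap the first and last characters.
Applying that to "furnace" gives "eurnacf".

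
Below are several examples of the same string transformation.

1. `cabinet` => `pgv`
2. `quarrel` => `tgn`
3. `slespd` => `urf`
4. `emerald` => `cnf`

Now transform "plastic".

The transformation: shift every letter 2 places forward in the alphabet (wrapping around), then keep only the last 3 characters.
Starting from "plastic": after the first operation, "rncuvke"; after the second, "vke".

vke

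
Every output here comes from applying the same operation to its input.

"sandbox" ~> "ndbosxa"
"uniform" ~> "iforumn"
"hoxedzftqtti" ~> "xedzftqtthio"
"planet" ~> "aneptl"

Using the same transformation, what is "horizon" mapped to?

What's happening: swap the first and last characters, then move the first 2 characters to the end (rotate left by 2).
"horizon" → "norizoh" → "rizohno".

rizohno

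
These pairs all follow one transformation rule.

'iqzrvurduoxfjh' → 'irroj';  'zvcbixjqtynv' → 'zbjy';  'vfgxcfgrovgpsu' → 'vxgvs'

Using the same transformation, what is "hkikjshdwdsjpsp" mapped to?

In each case the input is transformed by: keep one character in every 3, starting at position 1 (positions 1st, 4th, 7th, ...).
Doing the same to "hkikjshdwdsjpsp": "hkhdp".

hkhdp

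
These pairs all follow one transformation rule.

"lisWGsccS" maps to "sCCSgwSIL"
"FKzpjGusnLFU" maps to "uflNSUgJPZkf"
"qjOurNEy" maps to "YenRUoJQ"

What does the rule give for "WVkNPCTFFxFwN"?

nWfXfftcpnKvw

Rule — flip the case of every letter, then reverse the string.
"WVkNPCTFFxFwN" → "wvKnpctffXfWn" → "nWfXfftcpnKvw".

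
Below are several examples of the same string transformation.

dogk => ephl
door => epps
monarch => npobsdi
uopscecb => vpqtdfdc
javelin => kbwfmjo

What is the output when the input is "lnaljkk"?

mobmkll

What's happening: shift every letter 1 place forward in the alphabet (wrapping around).
For "lnaljkk" the result is "mobmkll".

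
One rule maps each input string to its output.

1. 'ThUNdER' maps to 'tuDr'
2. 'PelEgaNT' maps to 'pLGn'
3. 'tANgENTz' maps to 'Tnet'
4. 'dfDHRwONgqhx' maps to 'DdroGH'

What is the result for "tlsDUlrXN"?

In each case the input is transformed by: flip the case of every letter, then keep every other character starting from the first (positions 1st, 3rd, 5th, ...).
For "tlsDUlrXN", step one produces "TLSduLRxn"; step two turns that into "TSuRn".
(Check on "ThUNdER": → "tHunDer" → "tuDr" ✓)

TSuRn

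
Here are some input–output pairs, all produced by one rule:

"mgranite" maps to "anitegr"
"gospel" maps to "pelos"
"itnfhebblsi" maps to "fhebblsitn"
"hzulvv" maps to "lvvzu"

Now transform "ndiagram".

In each case the input is transformed by: delete the first character, then move the first 2 characters to the end (rotate left by 2).
Applying that to "ndiagram" gives "agramdi".

agramdi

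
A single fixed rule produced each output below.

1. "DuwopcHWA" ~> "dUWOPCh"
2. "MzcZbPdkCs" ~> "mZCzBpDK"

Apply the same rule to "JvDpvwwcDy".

jVdPVWWC

Looking at the pairs, the operation is to delete the last 2 characters, then flip the case of every letter.
"JvDpvwwcDy" → "JvDpvwwc" → "jVdPVWWC".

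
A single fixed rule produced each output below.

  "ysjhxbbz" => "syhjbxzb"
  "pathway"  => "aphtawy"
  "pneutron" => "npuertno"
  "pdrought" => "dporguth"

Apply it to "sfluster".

fsultsre

The rule is to swap each adjacent pair of characters (1↔2, 3↔4, ...).
On "sfluster" that produces "fsultsre".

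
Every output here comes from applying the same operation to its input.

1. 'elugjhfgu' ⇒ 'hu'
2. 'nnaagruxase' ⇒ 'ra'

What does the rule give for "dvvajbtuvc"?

In each case the input is transformed by: keep one character in every 3, starting at position 3 (positions 3rd, 6th, 9th, ...), then delete the first character.
For "dvvajbtuvc", step one produces "vbv"; step two turns that into "bv".

bv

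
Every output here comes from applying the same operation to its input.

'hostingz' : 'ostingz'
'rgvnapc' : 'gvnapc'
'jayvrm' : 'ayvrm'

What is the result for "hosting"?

osting

The transformation: delete the first character.
On "hosting" that produces "osting".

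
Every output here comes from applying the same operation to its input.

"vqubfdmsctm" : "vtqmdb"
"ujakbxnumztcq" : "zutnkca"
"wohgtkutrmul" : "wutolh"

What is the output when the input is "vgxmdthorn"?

The transformation: sort the characters into reverse alphabetical order, then keep every other character starting from the first (positions 1st, 3rd, 5th, ...).
On "vgxmdthorn": the first step gives "xvtronmhgd", and the second then gives "xtomg".

xtomg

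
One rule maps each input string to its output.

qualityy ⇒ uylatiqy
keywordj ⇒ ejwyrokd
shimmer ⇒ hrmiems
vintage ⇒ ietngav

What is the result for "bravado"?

rovadab

Each output is the input with this applied: swap the first and last characters, then swap each adjacent pair of characters (1↔2, 3↔4, ...).
On "bravado": the first step gives "oravadb", and the second then gives "rovadab".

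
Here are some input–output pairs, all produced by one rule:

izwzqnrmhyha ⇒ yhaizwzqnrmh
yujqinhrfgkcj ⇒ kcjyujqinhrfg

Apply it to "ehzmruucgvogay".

gayehzmruucgvo

Looking at the pairs, the operation is to move the last 3 characters to the front (rotate right by 3).
For "ehzmruucgvogay" the result is "gayehzmruucgvo".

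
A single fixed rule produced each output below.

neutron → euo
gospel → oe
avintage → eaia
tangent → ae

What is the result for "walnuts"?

au

The rule is to move the last character to the front, then keep only the vowels.
Working it through for "walnuts": intermediate "swalnut", final "au".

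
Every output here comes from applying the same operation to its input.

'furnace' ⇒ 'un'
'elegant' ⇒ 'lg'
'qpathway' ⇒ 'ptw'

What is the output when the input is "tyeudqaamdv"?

yuqa

What's happening: delete the last 2 characters, then keep every other character starting from the second (positions 2nd, 4th, 6th, ...).
"tyeudqaamdv" → "tyeudqaam" → "yuqa".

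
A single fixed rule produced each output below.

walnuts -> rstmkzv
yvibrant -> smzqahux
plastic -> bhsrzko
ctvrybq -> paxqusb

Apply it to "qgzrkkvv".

What's happening: shift every letter 1 place backward in the alphabet (wrapping around), then reverse the string.
"qgzrkkvv" → "pfyqjjuu" → "uujjqyfp".

uujjqyfp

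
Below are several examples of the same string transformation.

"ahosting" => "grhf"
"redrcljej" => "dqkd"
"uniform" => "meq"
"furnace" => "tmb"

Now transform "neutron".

Rule — shift every letter 1 place backward in the alphabet (wrapping around), then keep every other character starting from the second (positions 2nd, 4th, 6th, ...).
Starting from "neutron": after the first operation, "mdtsqnm"; after the second, "dsn".

dsn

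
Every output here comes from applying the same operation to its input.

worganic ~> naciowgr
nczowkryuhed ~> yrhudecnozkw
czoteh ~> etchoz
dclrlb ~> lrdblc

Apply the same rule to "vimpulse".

Looking at the pairs, the operation is to swap the front and back halves of the string, then swap each adjacent pair of characters (1↔2, 3↔4, ...).
"vimpulse" → "ulsevimp" → "luesivpm".

luesivpm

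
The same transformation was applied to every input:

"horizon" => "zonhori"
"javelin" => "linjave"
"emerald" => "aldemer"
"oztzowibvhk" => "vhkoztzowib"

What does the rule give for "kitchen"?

In each case the input is transformed by: move the last 3 characters to the front (rotate right by 3).
On "kitchen" that produces "henkitc".

henkitc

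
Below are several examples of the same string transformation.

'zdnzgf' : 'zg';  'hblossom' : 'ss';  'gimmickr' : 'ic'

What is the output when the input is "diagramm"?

ra

In each case the input is transformed by: swap the front and back halves of the string, then keep only the first 2 characters.
"diagramm" → "rammdiag" → "ra".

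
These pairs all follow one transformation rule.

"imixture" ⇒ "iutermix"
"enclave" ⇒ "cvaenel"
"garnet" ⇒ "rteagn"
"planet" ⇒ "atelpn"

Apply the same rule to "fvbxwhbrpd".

bhwrbdpvfx

In each case the input is transformed by: swap each adjacent pair of characters (1↔2, 3↔4, ...), then move the first 3 characters to the end (rotate left by 3).
Starting from "fvbxwhbrpd": after the first operation, "vfxbhwrbdp"; after the second, "bhwrbdpvfx".
(Check on "garnet": → "agnrte" → "rteagn" ✓)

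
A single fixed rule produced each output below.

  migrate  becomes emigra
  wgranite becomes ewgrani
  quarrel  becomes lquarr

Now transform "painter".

rpaint

Each output is the input with this applied: move the last character to the front, then delete the last character.
Applying that to "painter" gives "rpaint".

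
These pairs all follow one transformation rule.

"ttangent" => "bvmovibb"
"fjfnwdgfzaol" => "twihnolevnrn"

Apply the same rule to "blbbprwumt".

bucezxjjtj

The rule is to reverse the string, then shift every letter 8 places forward in the alphabet (wrapping around).
Working it through for "blbbprwumt": intermediate "tmuwrpbblb", final "bucezxjjtj".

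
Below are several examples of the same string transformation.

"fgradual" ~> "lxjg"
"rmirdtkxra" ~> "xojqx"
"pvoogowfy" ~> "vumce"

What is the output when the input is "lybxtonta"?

Each output is the input with this applied: keep every other character starting from the first (positions 1st, 3rd, 5th, ...), then shift every letter 6 places forward in the alphabet (wrapping around).
"lybxtonta" → "lbtna" → "rhztg".

rhztg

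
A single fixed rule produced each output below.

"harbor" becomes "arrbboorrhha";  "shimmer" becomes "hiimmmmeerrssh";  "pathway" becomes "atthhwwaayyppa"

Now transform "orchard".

rcchhaarrddoor

What's happening: double every character, then move the first 3 characters to the end (rotate left by 3).
Working it through for "orchard": intermediate "oorrcchhaarrdd", final "rcchhaarrddoor".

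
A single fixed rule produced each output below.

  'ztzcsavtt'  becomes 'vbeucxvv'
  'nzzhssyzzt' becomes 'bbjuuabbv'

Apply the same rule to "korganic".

qticpke

The pattern: shift every letter 2 places forward in the alphabet (wrapping around), then delete the first character.
Starting from "korganic": after the first operation, "mqticpke"; after the second, "qticpke".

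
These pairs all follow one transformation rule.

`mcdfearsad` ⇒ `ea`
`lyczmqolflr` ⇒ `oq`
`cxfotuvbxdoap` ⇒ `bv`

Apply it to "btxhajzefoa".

Each output is the input with this applied: take characters alternately from the front and the back (1st, last, 2nd, 2nd-last, ...), then keep only the last 2 characters.
For "btxhajzefoa", step one produces "batoxfheazj"; step two turns that into "zj".
(Check on "lyczmqolflr": → "lrylcfzlmoq" → "oq" ✓)

zj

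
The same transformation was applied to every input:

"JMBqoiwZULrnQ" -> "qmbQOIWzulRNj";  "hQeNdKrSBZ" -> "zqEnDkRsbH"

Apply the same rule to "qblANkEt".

Looking at the pairs, the operation is to flip the case of every letter, then swap the first and last characters.
Applying both steps to "qblANkEt": "QBLanKeT", then "TBLanKeQ".
(Check on "hQeNdKrSBZ": → "HqEnDkRsbz" → "zqEnDkRsbH" ✓)

TBLanKeQ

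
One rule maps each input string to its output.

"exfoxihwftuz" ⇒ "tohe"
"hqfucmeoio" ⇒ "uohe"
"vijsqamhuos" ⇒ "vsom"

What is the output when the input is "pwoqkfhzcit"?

qpih

What's happening: keep one character in every 3, starting at position 1 (positions 1st, 4th, 7th, ...), then sort the characters into reverse alphabetical order.
Working it through for "pwoqkfhzcit": intermediate "pqhi", final "qpih".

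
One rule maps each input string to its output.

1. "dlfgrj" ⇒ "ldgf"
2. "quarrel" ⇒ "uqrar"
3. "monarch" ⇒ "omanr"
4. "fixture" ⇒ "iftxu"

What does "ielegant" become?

What's happening: delete the last 2 characters, then swap each adjacent pair of characters (1↔2, 3↔4, ...).
Applying that to "ielegant" gives "eielag".

eielag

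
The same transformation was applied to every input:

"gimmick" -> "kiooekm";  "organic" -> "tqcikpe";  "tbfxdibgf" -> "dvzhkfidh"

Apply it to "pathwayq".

The pattern: swap each adjacent pair of characters (1↔2, 3↔4, ...), then shift every letter 2 places forward in the alphabet (wrapping around).
On "pathwayq": the first step gives "aphtawqy", and the second then gives "crjvcysa".

crjvcysa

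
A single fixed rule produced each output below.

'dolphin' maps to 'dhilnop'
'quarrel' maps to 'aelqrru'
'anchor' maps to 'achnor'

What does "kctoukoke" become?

cekkkootu

The transformation: sort the characters into alphabetical order.
For "kctoukoke" the result is "cekkkootu".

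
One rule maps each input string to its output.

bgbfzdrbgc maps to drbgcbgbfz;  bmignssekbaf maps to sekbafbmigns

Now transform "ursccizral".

Each output is the input with this applied: swap the front and back halves of the string.
Doing the same to "ursccizral": "izralurscc".

izralurscc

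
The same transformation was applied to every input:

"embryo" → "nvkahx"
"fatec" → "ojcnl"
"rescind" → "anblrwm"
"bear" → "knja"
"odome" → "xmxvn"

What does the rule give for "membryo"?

In each case the input is transformed by: shift every letter 9 places forward in the alphabet (wrapping around).
"membryo" → "vnvkahx".

vnvkahx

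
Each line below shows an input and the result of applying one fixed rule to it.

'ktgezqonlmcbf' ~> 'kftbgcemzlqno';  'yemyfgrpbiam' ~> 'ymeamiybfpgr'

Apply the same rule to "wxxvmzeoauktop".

The transformation: take characters alternately from the front and the back (1st, last, 2nd, 2nd-last, ...).
For "wxxvmzeoauktop" the result is "wpxoxtvkmuzaeo".

wpxoxtvkmuzaeo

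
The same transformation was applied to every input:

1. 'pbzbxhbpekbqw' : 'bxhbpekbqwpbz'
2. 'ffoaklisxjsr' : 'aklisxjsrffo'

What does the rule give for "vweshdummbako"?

Looking at the pairs, the operation is to move the first 3 characters to the end (rotate left by 3).
Applying that to "vweshdummbako" gives "shdummbakovwe".

shdummbakovwe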